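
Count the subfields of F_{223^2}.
F_{223^2} has 2 subfields

The subfields of F_{p^n} are exactly the fields F_{p^d} for d | n (each is the fixed field of the unique index-d subgroup of Gal(F_{p^n}/F_p) ≅ Z/nZ). The divisors of n = 2 are {1, 2}, giving 2 subfields: F_{223^1}, F_{223^2}.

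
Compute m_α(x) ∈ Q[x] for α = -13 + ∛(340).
m_α(x) = x^3 + 39x^2 + 507x + 1857

Set β = α + 13 = ∛(340), so β^3 = 340. Then (α + 13)^3 - 340 = 0, i.e. α is a root of g(x) = (x + 13)^3 - 340 = x^3 + 39x^2 + 507x + 1857. Since g(x) = h(x + 13) where h(x) = x^3 - 340, and h is irreducible over Q (because 340 is not a perfect cube, so h has no rational root, and a monic cubic with no rational root is irreducible), g is also irreducible (irreducibility is preserved under the substitution x → x + 13). Hence m_α(x) = x^3 + 39x^2 + 507x + 1857.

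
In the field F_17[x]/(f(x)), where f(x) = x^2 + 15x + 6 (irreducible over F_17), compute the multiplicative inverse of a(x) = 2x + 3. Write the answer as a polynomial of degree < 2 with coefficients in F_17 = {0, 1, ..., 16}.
a(x)^(-1) ≡ 6x + 13 (mod f(x))

Since f is irreducible over F_17, F_17[x]/(f) is a field and a(x) ≠ 0 has an inverse. Apply the extended Euclidean algorithm to f(x) and a(x) in F_17[x]: f(x) = (9x + 11)·a(x) + (7). The last nonzero remainder is the constant 7 = gcd(f, a) in F_17. Back-substituting through the division chain expresses 7 = s(x)·a(x) + t(x)·f(x) with s(x) ≡ 8x + 6 (mod f), so (8x + 6)·a(x) ≡ 7 (mod f). Multiplying by 7^(-1) ≡ 5 in F_17 gives a(x)^(-1) ≡ 5·(8x + 6) ≡ 6x + 13 (mod f). Check: (2x + 3)·(6x + 13) = 12x^2 + 10x + 5 ≡ 1 (mod x^2 + 15x + 6).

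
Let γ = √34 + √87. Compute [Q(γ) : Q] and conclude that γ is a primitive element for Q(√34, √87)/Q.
[Q(γ) : Q] = 4 (equivalently, Q(γ) = Q(√34, √87))

Obviously Q(γ) ⊆ Q(√34, √87), and [Q(√34, √87):Q] = 4 (since 34, 87 are distinct squarefree integers > 1 with 2958 not a perfect square). To show equality we compute the minimal polynomial of γ. From γ = √34 + √87: γ^2 = 34 + 2√(2958) + 87 = 121 + 2√(2958), so γ^2 - 121 = 2√(2958); squaring, (γ^2 - 121)^2 = 4·2958, i.e. γ^4 - 242γ^2 + 14641 - 11832 = 0, i.e. γ^4 - 242γ^2 + 2809 = 0. So γ is a root of x^4 - 242x^2 + 2809. This polynomial is irreducible over Q: it has no rational root (each ±√34 ± √87 is irrational), and any factorization into two quadratics over Q would force √(2958) ∈ Q (pairing opposite roots) or √34, √87 ∈ Q (other pairings), all impossible. Hence [Q(γ):Q] = 4 = [Q(√34, √87):Q], so Q(γ) = Q(√34, √87).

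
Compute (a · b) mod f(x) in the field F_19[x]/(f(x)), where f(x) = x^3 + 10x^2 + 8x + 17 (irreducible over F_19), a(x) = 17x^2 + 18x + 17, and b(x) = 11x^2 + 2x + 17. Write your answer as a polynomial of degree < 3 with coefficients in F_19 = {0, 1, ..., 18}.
a · b ≡ 6x^2 + 5x + 15 (mod f(x))

Multiply in F_19[x]: a(x)·b(x) = (17x^2 + 18x + 17)·(11x^2 + 2x + 17) = 16x^4 + 4x^3 + 18x^2 + 17x + 4. This has degree ≥ 3, so divide by f(x) over F_19: 16x^4 + 4x^3 + 18x^2 + 17x + 4 = (16x + 15)·(x^3 + 10x^2 + 8x + 17) + (6x^2 + 5x + 15). Hence a·b ≡ 6x^2 + 5x + 15 (mod f). (F_19[x]/(f) is a field with 19^3 = 6859 elements since f is irreducible of degree 3.)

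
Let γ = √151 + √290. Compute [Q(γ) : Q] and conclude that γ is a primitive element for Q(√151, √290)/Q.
[Q(γ) : Q] = 4 (equivalently, Q(γ) = Q(√151, √290))

Obviously Q(γ) ⊆ Q(√151, √290), and [Q(√151, √290):Q] = 4 (since 151, 290 are distinct squarefree integers > 1 with 43790 not a perfect square). To show equality we compute the minimal polynomial of γ. From γ = √151 + √290: γ^2 = 151 + 2√(43790) + 290 = 441 + 2√(43790), so γ^2 - 441 = 2√(43790); squaring, (γ^2 - 441)^2 = 4·43790, i.e. γ^4 - 882γ^2 + 194481 - 175160 = 0, i.e. γ^4 - 882γ^2 + 19321 = 0. So γ is a root of x^4 - 882x^2 + 19321. This polynomial is irreducible over Q: it has no rational root (each ±√151 ± √290 is irrational), and any factorization into two quadratics over Q would force √(43790) ∈ Q (pairing opposite roots) or √151, √290 ∈ Q (other pairings), all impossible. Hence [Q(γ):Q] = 4 = [Q(√151, √290):Q], so Q(γ) = Q(√151, √290).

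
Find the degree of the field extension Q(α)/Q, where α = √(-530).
[Q(α):Q] = 2

[Q(α):Q] equals the degree of the minimal polynomial of α. Here α^2 = -530 and x^2 + 530 is irreducible (d = -530 is squarefree, ≠ 1, hence not a square), so deg(m_α) = 2. Thus [Q(α):Q] = 2.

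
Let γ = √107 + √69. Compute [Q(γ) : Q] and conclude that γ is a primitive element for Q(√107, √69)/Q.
[Q(γ) : Q] = 4 (equivalently, Q(γ) = Q(√107, √69))

Obviously Q(γ) ⊆ Q(√107, √69), and [Q(√107, √69):Q] = 4 (since 107, 69 are distinct squarefree integers > 1 with 7383 not a perfect square). To show equality we compute the minimal polynomial of γ. From γ = √107 + √69: γ^2 = 107 + 2√(7383) + 69 = 176 + 2√(7383), so γ^2 - 176 = 2√(7383); squaring, (γ^2 - 176)^2 = 4·7383, i.e. γ^4 - 352γ^2 + 30976 - 29532 = 0, i.e. γ^4 - 352γ^2 + 1444 = 0. So γ is a root of x^4 - 352x^2 + 1444. This polynomial is irreducible over Q: it has no rational root (each ±√107 ± √69 is irrational), and any factorization into two quadratics over Q would force √(7383) ∈ Q (pairing opposite roots) or √107, √69 ∈ Q (other pairings), all impossible. Hence [Q(γ):Q] = 4 = [Q(√107, √69):Q], so Q(γ) = Q(√107, √69).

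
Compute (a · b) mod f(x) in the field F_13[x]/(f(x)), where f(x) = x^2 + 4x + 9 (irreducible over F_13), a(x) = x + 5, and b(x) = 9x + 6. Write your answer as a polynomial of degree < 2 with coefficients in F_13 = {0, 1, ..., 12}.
a · b ≡ 2x + 1 (mod f(x))

Multiply in F_13[x]: a(x)·b(x) = (x + 5)·(9x + 6) = 9x^2 + 12x + 4. This has degree ≥ 2, so divide by f(x) over F_13: 9x^2 + 12x + 4 = (9)·(x^2 + 4x + 9) + (2x + 1). Hence a·b ≡ 2x + 1 (mod f). (F_13[x]/(f) is a field with 13^2 = 169 elements since f is irreducible of degree 2.)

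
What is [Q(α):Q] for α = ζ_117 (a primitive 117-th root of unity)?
[Q(α):Q] = 72

The minimal polynomial of ζ_117 over Q is the 117-th cyclotomic polynomial Φ_117(x), which is irreducible over Q and has degree φ(117) = 72. Hence [Q(α):Q] = φ(117) = 72.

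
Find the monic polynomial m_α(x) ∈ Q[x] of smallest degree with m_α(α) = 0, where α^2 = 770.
m_α(x) = x^2 - 770

α satisfies α^2 - 770 = 0, so x^2 - 770 annihilates α. Since d = 770 is squarefree and ≠ 1, it is not a perfect square in Q, so x^2 - 770 has no rational root and is therefore irreducible over Q (a degree-2 polynomial over a field is irreducible iff it has no root). Hence m_α(x) = x^2 - 770.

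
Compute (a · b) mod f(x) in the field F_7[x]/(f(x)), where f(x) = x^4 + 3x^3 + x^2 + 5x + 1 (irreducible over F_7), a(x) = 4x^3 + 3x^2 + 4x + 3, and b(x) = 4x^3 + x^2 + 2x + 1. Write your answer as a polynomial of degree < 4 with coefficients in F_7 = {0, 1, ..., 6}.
a · b ≡ 2x^2 + 4x + 1 (mod f(x))

Multiply in F_7[x]: a(x)·b(x) = (4x^3 + 3x^2 + 4x + 3)·(4x^3 + x^2 + 2x + 1) = 2x^6 + 2x^5 + 6x^4 + 5x^3 + 3x + 3. This has degree ≥ 4, so divide by f(x) over F_7: 2x^6 + 2x^5 + 6x^4 + 5x^3 + 3x + 3 = (2x^2 + 3x + 2)·(x^4 + 3x^3 + x^2 + 5x + 1) + (2x^2 + 4x + 1). Hence a·b ≡ 2x^2 + 4x + 1 (mod f). (F_7[x]/(f) is a field with 7^4 = 2401 elements since f is irreducible of degree 4.)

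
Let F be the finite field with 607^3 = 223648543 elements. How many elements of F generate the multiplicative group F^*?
There are φ(223648542) = 68126400 primitive elements

F_q^* is cyclic of order q - 1 = 223648542. A cyclic group of order m has exactly φ(m) generators. Here m = 223648542 = 2 · 3^2 · 13 · 101 · 9463, so the number of primitive elements is φ(223648542) = 68126400.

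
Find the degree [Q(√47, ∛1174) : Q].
[Q(√47, ∛1174) : Q] = 6

Let L = Q(√47, ∛1174). Since Q(√47) ⊂ L and [Q(√47):Q] = 2, the tower law gives 2 | [L:Q]. Likewise Q(∛1174) ⊂ L with [Q(∛1174):Q] = 3 (because 1174 is not a perfect cube), so 3 | [L:Q]. As gcd(2,3) = 1, [L:Q] is divisible by 6. Conversely L is generated over Q by √47 and ∛1174, so [L:Q] ≤ 2·3 = 6. Therefore [Q(√47, ∛1174) : Q] = 6.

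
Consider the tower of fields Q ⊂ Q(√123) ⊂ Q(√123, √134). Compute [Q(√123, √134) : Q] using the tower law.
[Q(√123, √134) : Q] = 4

[Q(√123):Q] = 2 (min poly x^2 - 123, irreducible since 123 is squarefree > 1). For the top step, suppose √134 ∈ Q(√123), say √134 = c + d√123 with c, d ∈ Q. Squaring: 134 = c^2 + 123d^2 + 2cd√123. Since √123 ∉ Q this forces 2cd = 0. If d = 0 then √134 = c ∈ Q, contradicting 134 squarefree > 1. If c = 0 then 134 = 123d^2, so 123·134 = (123d)^2 is a perfect square in Q — but 123·134 = 16482 is not a perfect square (since 123 and 134 are distinct squarefree integers). Contradiction. Hence √134 ∉ Q(√123), so x^2 - 134 stays irreducible over Q(√123) and [Q(√123, √134) : Q(√123)] = 2. By the tower law, [Q(√123, √134) : Q] = 2 · 2 = 4.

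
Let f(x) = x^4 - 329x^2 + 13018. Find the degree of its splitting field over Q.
[K : Q] = 4

Solving the quadratic in x^2: x^2 = (329 ± √(329^2 - 4·13018))/2 = (329 ± √56169)/2 = (329 ± 237)/2, giving x^2 = 46 or x^2 = 283. So f(x) = (x^2 - 46)(x^2 - 283) and the roots of f are ±√46, ±√283. Hence the splitting field is K = Q(√46, √283). Since 46 and 283 are distinct squarefree integers > 1, their product 13018 is not a perfect square, so √283 ∉ Q(√46). By the tower law [K:Q] = [Q(√46,√283):Q(√46)] · [Q(√46):Q] = 2 · 2 = 4.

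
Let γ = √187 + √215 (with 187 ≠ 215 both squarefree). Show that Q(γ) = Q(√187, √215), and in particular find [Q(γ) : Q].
[Q(γ) : Q] = 4 (equivalently, Q(γ) = Q(√187, √215))

Obviously Q(γ) ⊆ Q(√187, √215), and [Q(√187, √215):Q] = 4 (since 187, 215 are distinct squarefree integers > 1 with 40205 not a perfect square). To show equality we compute the minimal polynomial of γ. From γ = √187 + √215: γ^2 = 187 + 2√(40205) + 215 = 402 + 2√(40205), so γ^2 - 402 = 2√(40205); squaring, (γ^2 - 402)^2 = 4·40205, i.e. γ^4 - 804γ^2 + 161604 - 160820 = 0, i.e. γ^4 - 804γ^2 + 784 = 0. So γ is a root of x^4 - 804x^2 + 784. This polynomial is irreducible over Q: it has no rational root (each ±√187 ± √215 is irrational), and any factorization into two quadratics over Q would force √(40205) ∈ Q (pairing opposite roots) or √187, √215 ∈ Q (other pairings), all impossible. Hence [Q(γ):Q] = 4 = [Q(√187, √215):Q], so Q(γ) = Q(√187, √215).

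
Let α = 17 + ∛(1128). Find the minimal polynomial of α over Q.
m_α(x) = x^3 - 51x^2 + 867x - 6041

Set β = α - 17 = ∛(1128), so β^3 = 1128. Then (α - 17)^3 - 1128 = 0, i.e. α is a root of g(x) = (x - 17)^3 - 1128 = x^3 - 51x^2 + 867x - 6041. Since g(x) = h(x - 17) where h(x) = x^3 - 1128, and h is irreducible over Q (because 1128 is not a perfect cube, so h has no rational root, and a monic cubic with no rational root is irreducible), g is also irreducible (irreducibility is preserved under the substitution x → x - 17). Hence m_α(x) = x^3 - 51x^2 + 867x - 6041.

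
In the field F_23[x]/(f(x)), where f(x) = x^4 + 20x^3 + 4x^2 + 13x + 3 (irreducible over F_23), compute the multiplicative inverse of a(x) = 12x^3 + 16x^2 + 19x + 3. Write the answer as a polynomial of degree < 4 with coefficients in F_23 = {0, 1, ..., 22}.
a(x)^(-1) ≡ 2x^3 + 11x^2 + 18x + 15 (mod f(x))

Since f is irreducible over F_23, F_23[x]/(f) is a field and a(x) ≠ 0 has an inverse. Apply the extended Euclidean algorithm to f(x) and a(x) in F_23[x]: f(x) = (2x + 22)·a(x) + (5x^2 + 3x + 6);  a(x) = (7x + 22)·(5x^2 + 3x + 6) + (3x + 9);  (5x^2 + 3x + 6) = (17x + 19)·(3x + 9) + (19). The last nonzero remainder is the constant 19 = gcd(f, a) in F_23. Back-substituting through the division chain expresses 19 = s(x)·a(x) + t(x)·f(x) with s(x) ≡ 15x^3 + 2x^2 + 20x + 9 (mod f), so (15x^3 + 2x^2 + 20x + 9)·a(x) ≡ 19 (mod f). Multiplying by 19^(-1) ≡ 17 in F_23 gives a(x)^(-1) ≡ 17·(15x^3 + 2x^2 + 20x + 9) ≡ 2x^3 + 11x^2 + 18x + 15 (mod f). Check: (12x^3 + 16x^2 + 19x + 3)·(2x^3 + 11x^2 + 18x + 15) = x^6 + 3x^5 + 16x^4 + 16x^3 + 17x^2 + 17x + 22 ≡ 1 (mod x^4 + 20x^3 + 4x^2 + 13x + 3).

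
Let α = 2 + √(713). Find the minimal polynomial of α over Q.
m_α(x) = x^2 - 4x - 709

From α - 2 = √(713), squaring gives (α - 2)^2 = 713, i.e. α^2 - 4α + 4 = 713, so α^2 - 4α - 709 = 0. The discriminant of x^2 - 4x - 709 is (-4)^2 - 4·(-709) = 16 + 2836 = 2852, and 4·(713) is not a perfect square in Q since 713 is squarefree and ≠ 1. Hence x^2 - 4x - 709 is irreducible over Q and is the minimal polynomial of α.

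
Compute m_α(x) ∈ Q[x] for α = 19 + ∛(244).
m_α(x) = x^3 - 57x^2 + 1083x - 7103

Set β = α - 19 = ∛(244), so β^3 = 244. Then (α - 19)^3 - 244 = 0, i.e. α is a root of g(x) = (x - 19)^3 - 244 = x^3 - 57x^2 + 1083x - 7103. Since g(x) = h(x - 19) where h(x) = x^3 - 244, and h is irreducible over Q (because 244 is not a perfect cube, so h has no rational root, and a monic cubic with no rational root is irreducible), g is also irreducible (irreducibility is preserved under the substitution x → x - 19). Hence m_α(x) = x^3 - 57x^2 + 1083x - 7103.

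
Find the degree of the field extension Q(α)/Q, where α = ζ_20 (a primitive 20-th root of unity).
[Q(α):Q] = 8

The minimal polynomial of ζ_20 over Q is the 20-th cyclotomic polynomial Φ_20(x), which is irreducible over Q and has degree φ(20) = 8. Hence [Q(α):Q] = φ(20) = 8.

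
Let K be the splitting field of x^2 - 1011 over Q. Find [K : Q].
[K : Q] = 2

f(x) = x^2 - 1011 factors as (x - √1011)(x + √1011). The splitting field is K = Q(√1011). Since 1011 is squarefree and > 1, it is not a perfect square, so x^2 - 1011 is irreducible over Q and [Q(√1011) : Q] = 2. Hence [K : Q] = 2.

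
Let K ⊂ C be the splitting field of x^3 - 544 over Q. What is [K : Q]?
[K : Q] = 6

The roots of x^3 - 544 are ∛544, ω∛544, ω^2∛544 where ω = e^(2πi/3) is a primitive cube root of unity, so K = Q(∛544, ω). Now [Q(∛544):Q] = 3 (since 544 is not a perfect cube, x^3 - 544 is irreducible) and [Q(ω):Q] = 2. Both 2 and 3 divide [K:Q], and [K:Q] ≤ 3·2 = 6, so [K:Q] = 6. (Equivalently: Q(∛544) ⊂ R but ω ∉ R, so [K : Q(∛544)] = 2.)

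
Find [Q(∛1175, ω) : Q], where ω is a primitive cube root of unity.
[Q(∛1175, ω) : Q] = 6

[Q(∛1175):Q] = 3 (min poly x^3 - 1175, irreducible since 1175 is not a perfect cube). [Q(ω):Q] = 2 (min poly x^2 + x + 1). Since Q(∛1175) ⊂ R and ω ∉ R, we have ω ∉ Q(∛1175), so x^2 + x + 1 remains irreducible over Q(∛1175) and [Q(∛1175, ω) : Q(∛1175)] = 2. By the tower law, [Q(∛1175, ω) : Q] = 3 · 2 = 6. (In fact Q(∛1175, ω) is the splitting field of x^3 - 1175 over Q.)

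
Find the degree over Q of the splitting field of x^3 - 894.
[K : Q] = 6

The roots of x^3 - 894 are ∛894, ω∛894, ω^2∛894 where ω = e^(2πi/3) is a primitive cube root of unity, so K = Q(∛894, ω). Now [Q(∛894):Q] = 3 (since 894 is not a perfect cube, x^3 - 894 is irreducible) and [Q(ω):Q] = 2. Both 2 and 3 divide [K:Q], and [K:Q] ≤ 3·2 = 6, so [K:Q] = 6. (Equivalently: Q(∛894) ⊂ R but ω ∉ R, so [K : Q(∛894)] = 2.)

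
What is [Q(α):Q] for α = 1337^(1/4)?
[Q(α):Q] = 4

α is a root of x^4 - 1337. By Eisenstein's criterion at the prime p = 7 (which divides the constant term 1337 but p^2 = 49 does not, since 1337 is squarefree), x^4 - 1337 is irreducible over Q. Hence [Q(α):Q] = 4.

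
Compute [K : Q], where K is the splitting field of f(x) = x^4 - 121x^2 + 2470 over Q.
[K : Q] = 4

Solving the quadratic in x^2: x^2 = (121 ± √(121^2 - 4·2470))/2 = (121 ± √4761)/2 = (121 ± 69)/2, giving x^2 = 26 or x^2 = 95. So f(x) = (x^2 - 26)(x^2 - 95) and the roots of f are ±√26, ±√95. Hence the splitting field is K = Q(√26, √95). Since 26 and 95 are distinct squarefree integers > 1, their product 2470 is not a perfect square, so √95 ∉ Q(√26). By the tower law [K:Q] = [Q(√26,√95):Q(√26)] · [Q(√26):Q] = 2 · 2 = 4.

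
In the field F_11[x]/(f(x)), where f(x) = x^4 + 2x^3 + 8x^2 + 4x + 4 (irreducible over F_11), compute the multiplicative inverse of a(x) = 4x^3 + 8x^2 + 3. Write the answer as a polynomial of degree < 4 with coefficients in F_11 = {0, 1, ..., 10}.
a(x)^(-1) ≡ x^3 + 4x^2 + 10x (mod f(x))

Since f is irreducible over F_11, F_11[x]/(f) is a field and a(x) ≠ 0 has an inverse. Apply the extended Euclidean algorithm to f(x) and a(x) in F_11[x]: f(x) = (3x)·a(x) + (8x^2 + 6x + 4);  a(x) = (6x + 2)·(8x^2 + 6x + 4) + (8x + 6);  (8x^2 + 6x + 4) = (x)·(8x + 6) + (4). The last nonzero remainder is the constant 4 = gcd(f, a) in F_11. Back-substituting through the division chain expresses 4 = s(x)·a(x) + t(x)·f(x) with s(x) ≡ 4x^3 + 5x^2 + 7x (mod f), so (4x^3 + 5x^2 + 7x)·a(x) ≡ 4 (mod f). Multiplying by 4^(-1) ≡ 3 in F_11 gives a(x)^(-1) ≡ 3·(4x^3 + 5x^2 + 7x) ≡ x^3 + 4x^2 + 10x (mod f). Check: (4x^3 + 8x^2 + 3)·(x^3 + 4x^2 + 10x) = 4x^6 + 2x^5 + 6x^4 + 6x^3 + x^2 + 8x ≡ 1 (mod x^4 + 2x^3 + 8x^2 + 4x + 4).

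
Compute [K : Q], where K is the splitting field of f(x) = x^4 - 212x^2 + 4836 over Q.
[K : Q] = 4

Solving the quadratic in x^2: x^2 = (212 ± √(212^2 - 4·4836))/2 = (212 ± √25600)/2 = (212 ± 160)/2, giving x^2 = 186 or x^2 = 26. So f(x) = (x^2 - 186)(x^2 - 26) and the roots of f are ±√186, ±√26. Hence the splitting field is K = Q(√186, √26). Since 186 and 26 are distinct squarefree integers > 1, their product 4836 is not a perfect square, so √26 ∉ Q(√186). By the tower law [K:Q] = [Q(√186,√26):Q(√186)] · [Q(√186):Q] = 2 · 2 = 4.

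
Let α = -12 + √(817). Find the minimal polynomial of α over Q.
m_α(x) = x^2 + 24x - 673

From α + 12 = √(817), squaring gives (α + 12)^2 = 817, i.e. α^2 + 24α + 144 = 817, so α^2 + 24α - 673 = 0. The discriminant of x^2 + 24x - 673 is (24)^2 - 4·(-673) = 576 + 2692 = 3268, and 4·(817) is not a perfect square in Q since 817 is squarefree and ≠ 1. Hence x^2 + 24x - 673 is irreducible over Q and is the minimal polynomial of α.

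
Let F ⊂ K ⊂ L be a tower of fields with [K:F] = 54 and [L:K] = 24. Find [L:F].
[L:F] = 1296

The tower law says that for any tower of field extensions F ⊂ K ⊂ L with finite degrees, [L:F] = [L:K] · [K:F]. Here this gives [L:F] = 24 · 54 = 1296.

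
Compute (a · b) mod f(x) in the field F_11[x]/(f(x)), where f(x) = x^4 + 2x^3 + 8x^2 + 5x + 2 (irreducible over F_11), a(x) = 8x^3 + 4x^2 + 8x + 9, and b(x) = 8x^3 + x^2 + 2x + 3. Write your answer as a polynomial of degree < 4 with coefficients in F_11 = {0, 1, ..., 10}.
a · b ≡ 10x^3 + 4x + 3 (mod f(x))

Multiply in F_11[x]: a(x)·b(x) = (8x^3 + 4x^2 + 8x + 9)·(8x^3 + x^2 + 2x + 3) = 9x^6 + 7x^5 + 7x^4 + 2x^3 + 4x^2 + 9x + 5. This has degree ≥ 4, so divide by f(x) over F_11: 9x^6 + 7x^5 + 7x^4 + 2x^3 + 4x^2 + 9x + 5 = (9x^2 + 1)·(x^4 + 2x^3 + 8x^2 + 5x + 2) + (10x^3 + 4x + 3). Hence a·b ≡ 10x^3 + 4x + 3 (mod f). (F_11[x]/(f) is a field with 11^4 = 14641 elements since f is irreducible of degree 4.)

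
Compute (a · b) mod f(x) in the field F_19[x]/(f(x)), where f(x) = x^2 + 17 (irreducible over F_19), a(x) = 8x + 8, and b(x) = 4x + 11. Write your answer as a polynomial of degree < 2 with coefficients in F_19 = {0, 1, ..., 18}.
a · b ≡ 6x (mod f(x))

Multiply in F_19[x]: a(x)·b(x) = (8x + 8)·(4x + 11) = 13x^2 + 6x + 12. This has degree ≥ 2, so divide by f(x) over F_19: 13x^2 + 6x + 12 = (13)·(x^2 + 17) + (6x). Hence a·b ≡ 6x (mod f). (F_19[x]/(f) is a field with 19^2 = 361 elements since f is irreducible of degree 2.)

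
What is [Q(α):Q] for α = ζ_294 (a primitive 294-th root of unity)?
[Q(α):Q] = 84

The minimal polynomial of ζ_294 over Q is the 294-th cyclotomic polynomial Φ_294(x), which is irreducible over Q and has degree φ(294) = 84. Hence [Q(α):Q] = φ(294) = 84.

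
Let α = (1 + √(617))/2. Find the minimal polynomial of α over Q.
m_α(x) = x^2 - x - 154

From 2α - 1 = √(617), squaring gives (2α - 1)^2 = 617, i.e. 4α^2 - 4α + 1 = 617, so α^2 - α + (1 - 617)/4 = 0. Since 617 ≡ 1 (mod 4), (1 - 617)/4 = -154 ∈ Z. The polynomial x^2 - x - 154 has discriminant 1 - 4·(-154) = 617, which is not a perfect square in Q (d = 617 is squarefree and ≠ 1), so x^2 - x - 154 is irreducible over Q. It is the minimal polynomial of α.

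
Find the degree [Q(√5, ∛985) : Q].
[Q(√5, ∛985) : Q] = 6

Let L = Q(√5, ∛985). Since Q(√5) ⊂ L and [Q(√5):Q] = 2, the tower law gives 2 | [L:Q]. Likewise Q(∛985) ⊂ L with [Q(∛985):Q] = 3 (because 985 is not a perfect cube), so 3 | [L:Q]. As gcd(2,3) = 1, [L:Q] is divisible by 6. Conversely L is generated over Q by √5 and ∛985, so [L:Q] ≤ 2·3 = 6. Therefore [Q(√5, ∛985) : Q] = 6.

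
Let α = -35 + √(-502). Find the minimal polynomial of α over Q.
m_α(x) = x^2 + 70x + 1727

From α + 35 = √(-502), squaring gives (α + 35)^2 = -502, i.e. α^2 + 70α + 1225 = -502, so α^2 + 70α + 1727 = 0. The discriminant of x^2 + 70x + 1727 is (70)^2 - 4·(1727) = 4900 - 6908 = -2008, and 4·(-502) is not a perfect square in Q since -502 is squarefree and ≠ 1. Hence x^2 + 70x + 1727 is irreducible over Q and is the minimal polynomial of α.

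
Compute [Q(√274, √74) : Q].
[Q(√274, √74) : Q] = 4

[Q(√274):Q] = 2 (min poly x^2 - 274, irreducible since 274 is squarefree > 1). For the top step, suppose √74 ∈ Q(√274), say √74 = c + d√274 with c, d ∈ Q. Squaring: 74 = c^2 + 274d^2 + 2cd√274. Since √274 ∉ Q this forces 2cd = 0. If d = 0 then √74 = c ∈ Q, contradicting 74 squarefree > 1. If c = 0 then 74 = 274d^2, so 274·74 = (274d)^2 is a perfect square in Q — but 274·74 = 20276 is not a perfect square (since 274 and 74 are distinct squarefree integers). Contradiction. Hence √74 ∉ Q(√274), so x^2 - 74 stays irreducible over Q(√274) and [Q(√274, √74) : Q(√274)] = 2. By the tower law, [Q(√274, √74) : Q] = 2 · 2 = 4.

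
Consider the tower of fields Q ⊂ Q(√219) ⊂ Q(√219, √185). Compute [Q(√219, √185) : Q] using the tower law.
[Q(√219, √185) : Q] = 4

[Q(√219):Q] = 2 (min poly x^2 - 219, irreducible since 219 is squarefree > 1). For the top step, suppose √185 ∈ Q(√219), say √185 = c + d√219 with c, d ∈ Q. Squaring: 185 = c^2 + 219d^2 + 2cd√219. Since √219 ∉ Q this forces 2cd = 0. If d = 0 then √185 = c ∈ Q, contradicting 185 squarefree > 1. If c = 0 then 185 = 219d^2, so 219·185 = (219d)^2 is a perfect square in Q — but 219·185 = 40515 is not a perfect square (since 219 and 185 are distinct squarefree integers). Contradiction. Hence √185 ∉ Q(√219), so x^2 - 185 stays irreducible over Q(√219) and [Q(√219, √185) : Q(√219)] = 2. By the tower law, [Q(√219, √185) : Q] = 2 · 2 = 4.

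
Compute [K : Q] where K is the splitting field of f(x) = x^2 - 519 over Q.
[K : Q] = 2

f(x) = x^2 - 519 factors as (x - √519)(x + √519). The splitting field is K = Q(√519). Since 519 is squarefree and > 1, it is not a perfect square, so x^2 - 519 is irreducible over Q and [Q(√519) : Q] = 2. Hence [K : Q] = 2.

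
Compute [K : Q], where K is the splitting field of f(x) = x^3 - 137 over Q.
[K : Q] = 6

The roots of x^3 - 137 are ∛137, ω∛137, ω^2∛137 where ω = e^(2πi/3) is a primitive cube root of unity, so K = Q(∛137, ω). Now [Q(∛137):Q] = 3 (since 137 is not a perfect cube, x^3 - 137 is irreducible) and [Q(ω):Q] = 2. Both 2 and 3 divide [K:Q], and [K:Q] ≤ 3·2 = 6, so [K:Q] = 6. (Equivalently: Q(∛137) ⊂ R but ω ∉ R, so [K : Q(∛137)] = 2.)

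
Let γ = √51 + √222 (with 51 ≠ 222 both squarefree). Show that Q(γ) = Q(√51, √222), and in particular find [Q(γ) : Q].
[Q(γ) : Q] = 4 (equivalently, Q(γ) = Q(√51, √222))

Obviously Q(γ) ⊆ Q(√51, √222), and [Q(√51, √222):Q] = 4 (since 51, 222 are distinct squarefree integers > 1 with 11322 not a perfect square). To show equality we compute the minimal polynomial of γ. From γ = √51 + √222: γ^2 = 51 + 2√(11322) + 222 = 273 + 2√(11322), so γ^2 - 273 = 2√(11322); squaring, (γ^2 - 273)^2 = 4·11322, i.e. γ^4 - 546γ^2 + 74529 - 45288 = 0, i.e. γ^4 - 546γ^2 + 29241 = 0. So γ is a root of x^4 - 546x^2 + 29241. This polynomial is irreducible over Q: it has no rational root (each ±√51 ± √222 is irrational), and any factorization into two quadratics over Q would force √(11322) ∈ Q (pairing opposite roots) or √51, √222 ∈ Q (other pairings), all impossible. Hence [Q(γ):Q] = 4 = [Q(√51, √222):Q], so Q(γ) = Q(√51, √222).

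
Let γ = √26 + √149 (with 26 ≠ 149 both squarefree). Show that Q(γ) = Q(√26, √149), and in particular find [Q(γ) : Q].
[Q(γ) : Q] = 4 (equivalently, Q(γ) = Q(√26, √149))

Obviously Q(γ) ⊆ Q(√26, √149), and [Q(√26, √149):Q] = 4 (since 26, 149 are distinct squarefree integers > 1 with 3874 not a perfect square). To show equality we compute the minimal polynomial of γ. From γ = √26 + √149: γ^2 = 26 + 2√(3874) + 149 = 175 + 2√(3874), so γ^2 - 175 = 2√(3874); squaring, (γ^2 - 175)^2 = 4·3874, i.e. γ^4 - 350γ^2 + 30625 - 15496 = 0, i.e. γ^4 - 350γ^2 + 15129 = 0. So γ is a root of x^4 - 350x^2 + 15129. This polynomial is irreducible over Q: it has no rational root (each ±√26 ± √149 is irrational), and any factorization into two quadratics over Q would force √(3874) ∈ Q (pairing opposite roots) or √26, √149 ∈ Q (other pairings), all impossible. Hence [Q(γ):Q] = 4 = [Q(√26, √149):Q], so Q(γ) = Q(√26, √149).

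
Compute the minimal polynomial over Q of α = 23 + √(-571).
m_α(x) = x^2 - 46x + 1100

From α - 23 = √(-571), squaring gives (α - 23)^2 = -571, i.e. α^2 - 46α + 529 = -571, so α^2 - 46α + 1100 = 0. The discriminant of x^2 - 46x + 1100 is (-46)^2 - 4·(1100) = 2116 - 4400 = -2284, and 4·(-571) is not a perfect square in Q since -571 is squarefree and ≠ 1. Hence x^2 - 46x + 1100 is irreducible over Q and is the minimal polynomial of α.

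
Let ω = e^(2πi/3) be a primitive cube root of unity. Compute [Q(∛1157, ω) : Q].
[Q(∛1157, ω) : Q] = 6

[Q(∛1157):Q] = 3 (min poly x^3 - 1157, irreducible since 1157 is not a perfect cube). [Q(ω):Q] = 2 (min poly x^2 + x + 1). Since Q(∛1157) ⊂ R and ω ∉ R, we have ω ∉ Q(∛1157), so x^2 + x + 1 remains irreducible over Q(∛1157) and [Q(∛1157, ω) : Q(∛1157)] = 2. By the tower law, [Q(∛1157, ω) : Q] = 3 · 2 = 6. (In fact Q(∛1157, ω) is the splitting field of x^3 - 1157 over Q.)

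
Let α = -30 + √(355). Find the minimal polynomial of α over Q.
m_α(x) = x^2 + 60x + 545

From α + 30 = √(355), squaring gives (α + 30)^2 = 355, i.e. α^2 + 60α + 900 = 355, so α^2 + 60α + 545 = 0. The discriminant of x^2 + 60x + 545 is (60)^2 - 4·(545) = 3600 - 2180 = 1420, and 4·(355) is not a perfect square in Q since 355 is squarefree and ≠ 1. Hence x^2 + 60x + 545 is irreducible over Q and is the minimal polynomial of α.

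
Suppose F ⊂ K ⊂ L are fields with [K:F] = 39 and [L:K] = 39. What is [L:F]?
[L:F] = 1521

The tower law says that for any tower of field extensions F ⊂ K ⊂ L with finite degrees, [L:F] = [L:K] · [K:F]. Here this gives [L:F] = 39 · 39 = 1521.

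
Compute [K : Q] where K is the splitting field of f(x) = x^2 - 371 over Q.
[K : Q] = 2

f(x) = x^2 - 371 factors as (x - √371)(x + √371). The splitting field is K = Q(√371). Since 371 is squarefree and > 1, it is not a perfect square, so x^2 - 371 is irreducible over Q and [Q(√371) : Q] = 2. Hence [K : Q] = 2.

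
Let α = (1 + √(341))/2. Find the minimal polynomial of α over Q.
m_α(x) = x^2 - x - 85

From 2α - 1 = √(341), squaring gives (2α - 1)^2 = 341, i.e. 4α^2 - 4α + 1 = 341, so α^2 - α + (1 - 341)/4 = 0. Since 341 ≡ 1 (mod 4), (1 - 341)/4 = -85 ∈ Z. The polynomial x^2 - x - 85 has discriminant 1 - 4·(-85) = 341, which is not a perfect square in Q (d = 341 is squarefree and ≠ 1), so x^2 - x - 85 is irreducible over Q. It is the minimal polynomial of α.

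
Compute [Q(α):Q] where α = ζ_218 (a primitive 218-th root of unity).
[Q(α):Q] = 108

The minimal polynomial of ζ_218 over Q is the 218-th cyclotomic polynomial Φ_218(x), which is irreducible over Q and has degree φ(218) = 108. Hence [Q(α):Q] = φ(218) = 108.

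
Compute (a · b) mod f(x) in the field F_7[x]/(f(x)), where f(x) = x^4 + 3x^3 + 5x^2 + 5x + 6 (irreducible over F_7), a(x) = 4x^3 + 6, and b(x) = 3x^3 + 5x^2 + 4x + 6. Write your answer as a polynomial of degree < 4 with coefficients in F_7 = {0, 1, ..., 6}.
a · b ≡ x^3 + 4x^2 + 2x + 5 (mod f(x))

Multiply in F_7[x]: a(x)·b(x) = (4x^3 + 6)·(3x^3 + 5x^2 + 4x + 6) = 5x^6 + 6x^5 + 2x^4 + 2x^2 + 3x + 1. This has degree ≥ 4, so divide by f(x) over F_7: 5x^6 + 6x^5 + 2x^4 + 2x^2 + 3x + 1 = (5x^2 + 5x + 4)·(x^4 + 3x^3 + 5x^2 + 5x + 6) + (x^3 + 4x^2 + 2x + 5). Hence a·b ≡ x^3 + 4x^2 + 2x + 5 (mod f). (F_7[x]/(f) is a field with 7^4 = 2401 elements since f is irreducible of degree 4.)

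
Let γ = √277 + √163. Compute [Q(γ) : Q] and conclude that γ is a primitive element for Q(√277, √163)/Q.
[Q(γ) : Q] = 4 (equivalently, Q(γ) = Q(√277, √163))

Obviously Q(γ) ⊆ Q(√277, √163), and [Q(√277, √163):Q] = 4 (since 277, 163 are distinct squarefree integers > 1 with 45151 not a perfect square). To show equality we compute the minimal polynomial of γ. From γ = √277 + √163: γ^2 = 277 + 2√(45151) + 163 = 440 + 2√(45151), so γ^2 - 440 = 2√(45151); squaring, (γ^2 - 440)^2 = 4·45151, i.e. γ^4 - 880γ^2 + 193600 - 180604 = 0, i.e. γ^4 - 880γ^2 + 12996 = 0. So γ is a root of x^4 - 880x^2 + 12996. This polynomial is irreducible over Q: it has no rational root (each ±√277 ± √163 is irrational), and any factorization into two quadratics over Q would force √(45151) ∈ Q (pairing opposite roots) or √277, √163 ∈ Q (other pairings), all impossible. Hence [Q(γ):Q] = 4 = [Q(√277, √163):Q], so Q(γ) = Q(√277, √163).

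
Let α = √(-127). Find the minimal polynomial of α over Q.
m_α(x) = x^2 + 127

α satisfies α^2 + 127 = 0, so x^2 + 127 annihilates α. Since d = -127 is squarefree and ≠ 1, it is not a perfect square in Q, so x^2 + 127 has no rational root and is therefore irreducible over Q (a degree-2 polynomial over a field is irreducible iff it has no root). Hence m_α(x) = x^2 + 127.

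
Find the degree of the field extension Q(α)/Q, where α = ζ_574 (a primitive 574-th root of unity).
[Q(α):Q] = 240

The minimal polynomial of ζ_574 over Q is the 574-th cyclotomic polynomial Φ_574(x), which is irreducible over Q and has degree φ(574) = 240. Hence [Q(α):Q] = φ(574) = 240.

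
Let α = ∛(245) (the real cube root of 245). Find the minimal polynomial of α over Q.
m_α(x) = x^3 - 245

α satisfies α^3 = 245, so x^3 - 245 annihilates α. By the rational root test, a rational root p/q (in lowest terms) of x^3 - 245 would satisfy p^3 = 245 q^3, forcing q = 1 and p^3 = 245; but 245 is not a perfect cube, contradiction. A monic cubic over Q with no rational root is irreducible (any nontrivial factorization would include a linear factor). Hence x^3 - 245 is the minimal polynomial of α, and in particular [Q(α):Q] = 3.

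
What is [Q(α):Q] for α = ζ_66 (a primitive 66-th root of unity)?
[Q(α):Q] = 20

The minimal polynomial of ζ_66 over Q is the 66-th cyclotomic polynomial Φ_66(x), which is irreducible over Q and has degree φ(66) = 20. Hence [Q(α):Q] = φ(66) = 20.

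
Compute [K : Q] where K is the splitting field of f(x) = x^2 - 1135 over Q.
[K : Q] = 2

f(x) = x^2 - 1135 factors as (x - √1135)(x + √1135). The splitting field is K = Q(√1135). Since 1135 is squarefree and > 1, it is not a perfect square, so x^2 - 1135 is irreducible over Q and [Q(√1135) : Q] = 2. Hence [K : Q] = 2.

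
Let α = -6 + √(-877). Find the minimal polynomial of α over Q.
m_α(x) = x^2 + 12x + 913

From α + 6 = √(-877), squaring gives (α + 6)^2 = -877, i.e. α^2 + 12α + 36 = -877, so α^2 + 12α + 913 = 0. The discriminant of x^2 + 12x + 913 is (12)^2 - 4·(913) = 144 - 3652 = -3508, and 4·(-877) is not a perfect square in Q since -877 is squarefree and ≠ 1. Hence x^2 + 12x + 913 is irreducible over Q and is the minimal polynomial of α.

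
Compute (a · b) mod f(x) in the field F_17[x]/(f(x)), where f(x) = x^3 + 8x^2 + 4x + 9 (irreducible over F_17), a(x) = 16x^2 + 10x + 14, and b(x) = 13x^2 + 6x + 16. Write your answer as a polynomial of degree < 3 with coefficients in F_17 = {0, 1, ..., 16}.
a · b ≡ x^2 + 10x + 8 (mod f(x))

Multiply in F_17[x]: a(x)·b(x) = (16x^2 + 10x + 14)·(13x^2 + 6x + 16) = 4x^4 + 5x^3 + 5x^2 + 6x + 3. This has degree ≥ 3, so divide by f(x) over F_17: 4x^4 + 5x^3 + 5x^2 + 6x + 3 = (4x + 7)·(x^3 + 8x^2 + 4x + 9) + (x^2 + 10x + 8). Hence a·b ≡ x^2 + 10x + 8 (mod f). (F_17[x]/(f) is a field with 17^3 = 4913 elements since f is irreducible of degree 3.)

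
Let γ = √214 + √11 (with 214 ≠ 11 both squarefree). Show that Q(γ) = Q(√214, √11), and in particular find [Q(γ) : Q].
[Q(γ) : Q] = 4 (equivalently, Q(γ) = Q(√214, √11))

Obviously Q(γ) ⊆ Q(√214, √11), and [Q(√214, √11):Q] = 4 (since 214, 11 are distinct squarefree integers > 1 with 2354 not a perfect square). To show equality we compute the minimal polynomial of γ. From γ = √214 + √11: γ^2 = 214 + 2√(2354) + 11 = 225 + 2√(2354), so γ^2 - 225 = 2√(2354); squaring, (γ^2 - 225)^2 = 4·2354, i.e. γ^4 - 450γ^2 + 50625 - 9416 = 0, i.e. γ^4 - 450γ^2 + 41209 = 0. So γ is a root of x^4 - 450x^2 + 41209. This polynomial is irreducible over Q: it has no rational root (each ±√214 ± √11 is irrational), and any factorization into two quadratics over Q would force √(2354) ∈ Q (pairing opposite roots) or √214, √11 ∈ Q (other pairings), all impossible. Hence [Q(γ):Q] = 4 = [Q(√214, √11):Q], so Q(γ) = Q(√214, √11).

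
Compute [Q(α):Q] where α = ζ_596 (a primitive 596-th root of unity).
[Q(α):Q] = 296

The minimal polynomial of ζ_596 over Q is the 596-th cyclotomic polynomial Φ_596(x), which is irreducible over Q and has degree φ(596) = 296. Hence [Q(α):Q] = φ(596) = 296.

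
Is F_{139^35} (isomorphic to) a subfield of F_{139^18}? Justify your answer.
No: F_{139^35} is not a subfield of F_{139^18}

F_{p^m} embeds in F_{p^n} iff m | n. Here 35 ∤ 18 (since 18 = 0·35 + 18 with remainder 18 ≠ 0), so F_{139^35} is not a subfield of F_{139^18}. Equivalently: if it were, the tower law would give 35 = [F_{139^35}:F_139] dividing [F_{139^18}:F_139] = 18, contradiction.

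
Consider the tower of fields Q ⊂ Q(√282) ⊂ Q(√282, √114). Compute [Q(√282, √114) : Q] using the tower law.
[Q(√282, √114) : Q] = 4

[Q(√282):Q] = 2 (min poly x^2 - 282, irreducible since 282 is squarefree > 1). For the top step, suppose √114 ∈ Q(√282), say √114 = c + d√282 with c, d ∈ Q. Squaring: 114 = c^2 + 282d^2 + 2cd√282. Since √282 ∉ Q this forces 2cd = 0. If d = 0 then √114 = c ∈ Q, contradicting 114 squarefree > 1. If c = 0 then 114 = 282d^2, so 282·114 = (282d)^2 is a perfect square in Q — but 282·114 = 32148 is not a perfect square (since 282 and 114 are distinct squarefree integers). Contradiction. Hence √114 ∉ Q(√282), so x^2 - 114 stays irreducible over Q(√282) and [Q(√282, √114) : Q(√282)] = 2. By the tower law, [Q(√282, √114) : Q] = 2 · 2 = 4.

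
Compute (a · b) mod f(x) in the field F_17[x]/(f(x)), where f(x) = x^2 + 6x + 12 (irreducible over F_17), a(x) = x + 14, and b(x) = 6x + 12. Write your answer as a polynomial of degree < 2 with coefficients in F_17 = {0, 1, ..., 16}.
a · b ≡ 9x + 11 (mod f(x))

Multiply in F_17[x]: a(x)·b(x) = (x + 14)·(6x + 12) = 6x^2 + 11x + 15. This has degree ≥ 2, so divide by f(x) over F_17: 6x^2 + 11x + 15 = (6)·(x^2 + 6x + 12) + (9x + 11). Hence a·b ≡ 9x + 11 (mod f). (F_17[x]/(f) is a field with 17^2 = 289 elements since f is irreducible of degree 2.)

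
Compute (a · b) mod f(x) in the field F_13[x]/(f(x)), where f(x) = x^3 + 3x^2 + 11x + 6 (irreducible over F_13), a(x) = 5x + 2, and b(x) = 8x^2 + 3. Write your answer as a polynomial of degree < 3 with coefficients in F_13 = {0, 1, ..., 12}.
a · b ≡ 4x (mod f(x))

Multiply in F_13[x]: a(x)·b(x) = (5x + 2)·(8x^2 + 3) = x^3 + 3x^2 + 2x + 6. This has degree ≥ 3, so divide by f(x) over F_13: x^3 + 3x^2 + 2x + 6 = (1)·(x^3 + 3x^2 + 11x + 6) + (4x). Hence a·b ≡ 4x (mod f). (F_13[x]/(f) is a field with 13^3 = 2197 elements since f is irreducible of degree 3.)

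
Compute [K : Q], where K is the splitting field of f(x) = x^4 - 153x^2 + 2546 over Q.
[K : Q] = 4

Solving the quadratic in x^2: x^2 = (153 ± √(153^2 - 4·2546))/2 = (153 ± √13225)/2 = (153 ± 115)/2, giving x^2 = 134 or x^2 = 19. So f(x) = (x^2 - 134)(x^2 - 19) and the roots of f are ±√134, ±√19. Hence the splitting field is K = Q(√134, √19). Since 134 and 19 are distinct squarefree integers > 1, their product 2546 is not a perfect square, so √19 ∉ Q(√134). By the tower law [K:Q] = [Q(√134,√19):Q(√134)] · [Q(√134):Q] = 2 · 2 = 4.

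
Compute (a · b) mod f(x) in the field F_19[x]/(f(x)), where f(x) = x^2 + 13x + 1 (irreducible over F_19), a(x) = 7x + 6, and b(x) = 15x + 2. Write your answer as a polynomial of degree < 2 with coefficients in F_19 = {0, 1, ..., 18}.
a · b ≡ 12x + 2 (mod f(x))

Multiply in F_19[x]: a(x)·b(x) = (7x + 6)·(15x + 2) = 10x^2 + 9x + 12. This has degree ≥ 2, so divide by f(x) over F_19: 10x^2 + 9x + 12 = (10)·(x^2 + 13x + 1) + (12x + 2). Hence a·b ≡ 12x + 2 (mod f). (F_19[x]/(f) is a field with 19^2 = 361 elements since f is irreducible of degree 2.)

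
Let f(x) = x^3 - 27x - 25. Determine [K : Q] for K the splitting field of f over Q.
[K : Q] = 6

By the rational root test, any rational root of the monic integer polynomial f(x) = x^3 - 27x - 25 must be an integer dividing the constant term -25, i.e. one of ±{1, 5, 25}. Evaluating: f(1) = -51, f(-1) = 1, f(5) = -35, f(-5) = -15, f(25) = 14925, f(-25) = -14975; none is 0, so f has no rational root and is therefore irreducible over Q (a cubic with no linear factor over a field is irreducible). For an irreducible cubic, the Galois group is A_3 or S_3 according as the discriminant disc(f) = -4a^3 - 27b^2 = -4·(-27)^3 - 27·(-25)^2 = 61857 is or is not a square in Q. Here disc(f) = 61857 is not a perfect square in Q, so the Galois group of f over Q is not contained in A_3 and must be all of S_3. The splitting field has degree |S_3| = 6 over Q, so [K : Q] = 6.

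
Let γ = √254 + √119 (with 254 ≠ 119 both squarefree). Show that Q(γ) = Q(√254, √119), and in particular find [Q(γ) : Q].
[Q(γ) : Q] = 4 (equivalently, Q(γ) = Q(√254, √119))

Obviously Q(γ) ⊆ Q(√254, √119), and [Q(√254, √119):Q] = 4 (since 254, 119 are distinct squarefree integers > 1 with 30226 not a perfect square). To show equality we compute the minimal polynomial of γ. From γ = √254 + √119: γ^2 = 254 + 2√(30226) + 119 = 373 + 2√(30226), so γ^2 - 373 = 2√(30226); squaring, (γ^2 - 373)^2 = 4·30226, i.e. γ^4 - 746γ^2 + 139129 - 120904 = 0, i.e. γ^4 - 746γ^2 + 18225 = 0. So γ is a root of x^4 - 746x^2 + 18225. This polynomial is irreducible over Q: it has no rational root (each ±√254 ± √119 is irrational), and any factorization into two quadratics over Q would force √(30226) ∈ Q (pairing opposite roots) or √254, √119 ∈ Q (other pairings), all impossible. Hence [Q(γ):Q] = 4 = [Q(√254, √119):Q], so Q(γ) = Q(√254, √119).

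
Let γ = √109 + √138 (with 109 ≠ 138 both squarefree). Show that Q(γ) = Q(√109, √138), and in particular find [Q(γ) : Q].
[Q(γ) : Q] = 4 (equivalently, Q(γ) = Q(√109, √138))

Obviously Q(γ) ⊆ Q(√109, √138), and [Q(√109, √138):Q] = 4 (since 109, 138 are distinct squarefree integers > 1 with 15042 not a perfect square). To show equality we compute the minimal polynomial of γ. From γ = √109 + √138: γ^2 = 109 + 2√(15042) + 138 = 247 + 2√(15042), so γ^2 - 247 = 2√(15042); squaring, (γ^2 - 247)^2 = 4·15042, i.e. γ^4 - 494γ^2 + 61009 - 60168 = 0, i.e. γ^4 - 494γ^2 + 841 = 0. So γ is a root of x^4 - 494x^2 + 841. This polynomial is irreducible over Q: it has no rational root (each ±√109 ± √138 is irrational), and any factorization into two quadratics over Q would force √(15042) ∈ Q (pairing opposite roots) or √109, √138 ∈ Q (other pairings), all impossible. Hence [Q(γ):Q] = 4 = [Q(√109, √138):Q], so Q(γ) = Q(√109, √138).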